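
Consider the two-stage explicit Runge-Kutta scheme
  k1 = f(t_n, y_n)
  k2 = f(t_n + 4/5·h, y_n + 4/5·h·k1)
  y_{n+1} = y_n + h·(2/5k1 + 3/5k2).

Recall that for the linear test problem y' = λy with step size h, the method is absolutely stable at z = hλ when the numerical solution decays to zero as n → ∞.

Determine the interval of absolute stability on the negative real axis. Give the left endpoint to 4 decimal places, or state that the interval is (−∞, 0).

z∈(-2.0833,0).

On y'=λy, z=hλ:
  k1=λy_n ⇒ h·k1=z·y_n;  k2=λ(1+4/5z)y_n ⇒ h·k2=z(1+4/5z)y_n
  y_{n+1}/y_n = 1 + 2/5z + 3/5z(1+4/5z) = 1 + z + 12/25z²
  ⇒ R(z) = 1 + z + 12/25z².

Find x<0 with |R(x)|<1.
x=-1: |R|=0.4800
R=1: x+12/25x²=0 ⇒ x=−25/12=-2.0833; min R=1−1/(4·12/25)=0.4792>−1
Confirm numerically:
  x=-2.018: |R|=0.93672 <1
  x=-1.770: |R|=0.73379 <1
  x=-1.578: |R|=0.61724 <1
  x=-2.220: |R|=1.14563 >1
  x=-2.184: |R|=1.10553 >1
  x=-2.133: |R|=1.05085 >1
Stable set (-2.0833, 0).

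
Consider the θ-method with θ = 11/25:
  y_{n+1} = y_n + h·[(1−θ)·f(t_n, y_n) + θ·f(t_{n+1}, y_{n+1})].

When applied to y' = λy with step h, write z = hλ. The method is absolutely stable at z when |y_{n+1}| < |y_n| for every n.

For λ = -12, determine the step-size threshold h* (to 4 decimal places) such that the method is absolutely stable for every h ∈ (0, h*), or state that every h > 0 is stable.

(-16.6667,0); λ=-12 ⇒ h* = (50/3)/12 = 1.3889.

Test eqn y'=λy, z=hλ:
  y_{n+1} = y_n + z·[14/25·y_n + 11/25·y_{n+1}] ⇒ (1 − 11/25z)y_{n+1} = (1 + 14/25z)y_n
  so R(z) = (1 + 14/25z)/(1 − 11/25z).

Boundary: |R(x)|=1, x<0.
x=-0.83: |R|=0.3920
R=−1: 1+14/25x = −1+11/25x ⇒ -3/25x=2 ⇒ x=2/(-3/25)=-16.6667
Confirm numerically:
  x=-15.174: |R|=0.97667 <1
  x=-14.555: |R|=0.96578 <1
  x=-9.793: |R|=0.84463 <1
  x=-17.047: |R|=1.00537 >1
  x=-16.773: |R|=1.00152 >1
So |R|<1 on (-16.6667, 0).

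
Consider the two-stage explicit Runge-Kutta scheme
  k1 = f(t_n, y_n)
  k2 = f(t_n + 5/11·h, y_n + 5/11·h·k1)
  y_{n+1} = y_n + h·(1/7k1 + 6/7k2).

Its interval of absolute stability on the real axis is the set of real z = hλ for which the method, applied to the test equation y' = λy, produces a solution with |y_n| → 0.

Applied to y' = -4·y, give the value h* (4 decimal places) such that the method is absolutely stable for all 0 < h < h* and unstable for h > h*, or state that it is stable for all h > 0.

With y'=λy (z=hλ):
  k1=λy_n ⇒ h·k1=z·y_n;  k2=λ(1+5/11z)y_n ⇒ h·k2=z(1+5/11z)y_n
  y_{n+1}/y_n = 1 + 1/7z + 6/7z(1+5/11z) = 1 + z + 30/77z²
  so R(z) = 1 + z + 30/77z².

Boundary: |R(x)|=1, x<0.
x=-0.69: |R|=0.4955
R=1: x+30/77x²=0 ⇒ x=−77/30=-2.5667; min R=1−1/(4·30/77)=0.3583>−1
Confirm numerically:
  x=-2.391: |R|=0.83636 <1
  x=-2.261: |R|=0.73074 <1
  x=-1.962: |R|=0.53778 <1
  x=-1.644: |R|=0.40901 <1
  x=-3.138: |R|=1.69851 >1
  x=-2.809: |R|=1.26521 >1
  x=-2.670: |R|=1.10749 >1
Interval (-2.5667, 0).

(-2.5667,0); λ=-4 ⇒ h* = (77/30)/4 = 0.6417.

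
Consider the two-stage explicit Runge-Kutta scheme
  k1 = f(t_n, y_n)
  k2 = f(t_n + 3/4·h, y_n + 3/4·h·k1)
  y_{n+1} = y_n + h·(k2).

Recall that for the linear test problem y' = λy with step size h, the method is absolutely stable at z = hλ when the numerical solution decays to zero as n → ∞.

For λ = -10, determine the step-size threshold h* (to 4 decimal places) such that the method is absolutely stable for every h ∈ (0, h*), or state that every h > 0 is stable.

(-1.3333,0); λ=-10 ⇒ h* = (4/3)/10 = 0.1333.

Test eqn y'=λy, z=hλ:
  k1=λy_n ⇒ h·k1=z·y_n;  k2=λ(1+3/4z)y_n ⇒ h·k2=z(1+3/4z)y_n
  y_{n+1}/y_n = 1 + z(1+3/4z) = 1 + z + 3/4z²
  ⇒ R(z) = 1 + z + 3/4z².

Need |R(x)|<1, x<0.
x=-1.11: |R|=0.8141
R=1: x+3/4x²=0 ⇒ x=−4/3=-1.3333; min R=1−1/(4·3/4)=0.6667>−1
Confirm numerically:
  x=-1.192: |R|=0.87365 <1
  x=-1.017: |R|=0.75872 <1
  x=-0.873: |R|=0.69860 <1
  x=-0.574: |R|=0.67311 <1
  x=-1.834: |R|=1.68867 >1
  x=-1.814: |R|=1.65395 >1
  x=-1.733: |R|=1.51947 >1
Interval (-1.3333, 0).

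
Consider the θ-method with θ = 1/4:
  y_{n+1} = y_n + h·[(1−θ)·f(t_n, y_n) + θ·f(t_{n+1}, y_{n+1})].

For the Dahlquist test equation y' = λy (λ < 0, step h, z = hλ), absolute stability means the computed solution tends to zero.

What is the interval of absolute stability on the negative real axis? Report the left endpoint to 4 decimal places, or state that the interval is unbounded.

(-4.0000, 0).

Test eqn y'=λy, z=hλ:
  y_{n+1} = y_n + z·[3/4·y_n + 1/4·y_{n+1}] ⇒ (1 − 1/4z)y_{n+1} = (1 + 3/4z)y_n
  Hence R(z) = (1 + 3/4z)/(1 − 1/4z).

Need |R(x)|<1, x<0.
x=-0.8: |R|=0.3333
R=−1: 1+3/4x = −1+1/4x ⇒ -1/2x=2 ⇒ x=2/(-1/2)=-4.0000
Confirm numerically:
  x=-3.764: |R|=0.93921 <1
  x=-3.657: |R|=0.91041 <1
  x=-2.163: |R|=0.40386 <1
  x=-4.418: |R|=1.09931 >1
  x=-4.202: |R|=1.04926 >1
Stable set (-4.0000, 0).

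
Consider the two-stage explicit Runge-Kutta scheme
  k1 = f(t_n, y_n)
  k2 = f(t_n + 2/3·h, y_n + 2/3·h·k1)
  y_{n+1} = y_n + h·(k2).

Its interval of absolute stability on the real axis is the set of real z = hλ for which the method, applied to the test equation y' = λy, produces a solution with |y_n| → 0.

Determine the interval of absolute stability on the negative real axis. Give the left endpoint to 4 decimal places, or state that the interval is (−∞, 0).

Test eqn y'=λy, z=hλ:
  k1=λy_n ⇒ h·k1=z·y_n;  k2=λ(1+2/3z)y_n ⇒ h·k2=z(1+2/3z)y_n
  y_{n+1}/y_n = 1 + z(1+2/3z) = 1 + z + 2/3z²
  Hence R(z) = 1 + z + 2/3z².

Solve |R(x)|<1 on ℝ⁻.
x=-1.19: |R|=0.7541
R=1: x+2/3x²=0 ⇒ x=−3/2=-1.5000; min R=1−1/(4·2/3)=0.6250>−1
Confirm numerically:
  x=-1.345: |R|=0.86102 <1
  x=-1.175: |R|=0.74542 <1
  x=-1.079: |R|=0.69716 <1
  x=-0.929: |R|=0.64636 <1
  x=-1.927: |R|=1.54855 >1
  x=-1.890: |R|=1.49140 >1
  x=-1.571: |R|=1.07436 >1
Interval (-1.5000, 0).

(-1.5000, 0).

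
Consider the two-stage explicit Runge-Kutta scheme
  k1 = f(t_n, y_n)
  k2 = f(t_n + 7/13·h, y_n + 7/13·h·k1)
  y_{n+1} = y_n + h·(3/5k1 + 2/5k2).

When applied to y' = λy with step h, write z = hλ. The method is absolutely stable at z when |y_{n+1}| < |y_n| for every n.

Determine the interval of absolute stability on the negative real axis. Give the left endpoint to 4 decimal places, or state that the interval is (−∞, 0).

z∈(-4.6429,0).

Set f=λy, z=hλ:
  k1=λy_n ⇒ h·k1=z·y_n;  k2=λ(1+7/13z)y_n ⇒ h·k2=z(1+7/13z)y_n
  y_{n+1}/y_n = 1 + 3/5z + 2/5z(1+7/13z) = 1 + z + 14/65z²
  R(z) = 1 + z + 14/65z².

Need |R(x)|<1, x<0.
x=-0.81: |R|=0.3313
R=1: x+14/65x²=0 ⇒ x=−65/14=-4.6429; min R=1−1/(4·14/65)=-0.1607>−1
Confirm numerically:
  x=-4.486: |R|=0.84844 <1
  x=-3.678: |R|=0.23566 <1
  x=-2.862: |R|=0.09778 <1
  x=-5.194: |R|=1.61657 >1
  x=-5.146: |R|=1.55767 >1
So |R|<1 on (-4.6429, 0).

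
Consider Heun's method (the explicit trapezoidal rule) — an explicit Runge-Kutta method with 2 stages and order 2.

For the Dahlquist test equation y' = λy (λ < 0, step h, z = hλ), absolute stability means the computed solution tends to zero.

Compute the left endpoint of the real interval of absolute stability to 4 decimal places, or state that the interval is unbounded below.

Test eqn y'=λy, z=hλ:
  order 2, 2-stage ⇒ R(z)=1+z+z^2/2
  (e.g. R(-1.36)=0.56480, |R|=0.56480)

Need |R(x)|<1, x<0.
x=-1.36: |R|=0.5648
|R(-2.37)|=1.4385 |R(-2.19)|=1.2080 |R(-2.12)|=1.1272
Bisect:
  x_lo=-2.8226 |R|=2.1609  x_hi=-0.1151 |R|=0.8915
  mid=-1.46885 |R|=0.60991 →hi
  mid=-2.14570 |R|=1.15632 →lo
  mid=-1.80727 |R|=0.82585 →hi
  mid=-1.97649 |R|=0.97676 →hi
  mid=-2.06109 |R|=1.06296 →lo
  mid=-2.01879 |R|=1.01897 →lo
  mid=-1.99764 |R|=0.99764 →hi
  ...
  [-2.00012,-1.99995] ⇒ x*=-2.0000
Interval (-2.0000, 0).

z* = -2.0000.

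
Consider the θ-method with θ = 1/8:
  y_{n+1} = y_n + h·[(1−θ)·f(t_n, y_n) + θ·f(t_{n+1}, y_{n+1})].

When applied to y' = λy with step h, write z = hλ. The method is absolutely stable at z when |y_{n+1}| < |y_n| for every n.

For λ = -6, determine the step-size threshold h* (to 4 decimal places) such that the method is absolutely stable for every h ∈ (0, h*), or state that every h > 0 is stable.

On y'=λy, z=hλ:
  y_{n+1} = y_n + z·[7/8·y_n + 1/8·y_{n+1}] ⇒ (1 − 1/8z)y_{n+1} = (1 + 7/8z)y_n
  R(z) = (1 + 7/8z)/(1 − 1/8z).

Solve |R(x)|<1 on ℝ⁻.
x=-0.7: |R|=0.3563
R=−1: 1+7/8x = −1+1/8x ⇒ -3/4x=2 ⇒ x=2/(-3/4)=-2.6667
Confirm numerically:
  x=-1.590: |R|=0.32638 <1
  x=-1.378: |R|=0.17552 <1
  x=-1.310: |R|=0.12567 <1
  x=-3.182: |R|=1.27652 >1
  x=-3.067: |R|=1.21704 >1
  x=-3.035: |R|=1.20027 >1
Stable set (-2.6667, 0).

(-2.6667,0); λ=-6 ⇒ h* = (8/3)/6 = 0.4444.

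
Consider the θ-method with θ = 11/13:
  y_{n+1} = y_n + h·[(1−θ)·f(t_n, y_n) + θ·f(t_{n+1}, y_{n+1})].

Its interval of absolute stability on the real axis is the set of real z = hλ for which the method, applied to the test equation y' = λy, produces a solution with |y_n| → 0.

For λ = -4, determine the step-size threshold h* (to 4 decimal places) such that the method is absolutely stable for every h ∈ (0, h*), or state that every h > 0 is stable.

With y'=λy (z=hλ):
  y_{n+1} = y_n + z·[2/13·y_n + 11/13·y_{n+1}] ⇒ (1 − 11/13z)y_{n+1} = (1 + 2/13z)y_n
  R(z) = (1 + 2/13z)/(1 − 11/13z).

Solve |R(x)|<1 on ℝ⁻.
x=-0.89: |R|=0.4923
x=-2: |R|=0.2571
x=-10: |R|=0.0569
x=-100: |R|=0.1680
θ=11/13≥1/2 ⇒ |1+2/13x|<|1−11/13x| ∀x<0 ⇒ interval (−∞,0).

unbounded; (−∞, 0). Any h>0 works for λ=-4.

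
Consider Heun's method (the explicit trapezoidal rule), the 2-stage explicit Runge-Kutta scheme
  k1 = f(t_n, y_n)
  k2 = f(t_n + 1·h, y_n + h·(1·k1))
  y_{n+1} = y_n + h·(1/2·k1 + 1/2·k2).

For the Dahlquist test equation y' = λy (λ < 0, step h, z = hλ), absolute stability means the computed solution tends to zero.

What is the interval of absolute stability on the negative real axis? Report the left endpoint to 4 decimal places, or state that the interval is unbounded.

z∈(-2.0000,0).

On y'=λy, z=hλ:
  order 2, 2-stage ⇒ R(z)=1+z+z^2/2
  (e.g. R(-1.75)=0.78125, |R|=0.78125)

Need |R(x)|<1, x<0.
x=-1.75: |R|=0.7812
|R(-2.21)|=1.2320 |R(-1.6)|=0.6800 |R(-1.23)|=0.5264
Bisect:
  x_lo=-2.6900 |R|=1.9280  x_hi=-0.3590 |R|=0.7054
  mid=-1.52449 |R|=0.63754 →hi
  mid=-2.10723 |R|=1.11298 →lo
  mid=-1.81586 |R|=0.83281 →hi
  mid=-1.96154 |R|=0.96228 →hi
  mid=-2.03439 |R|=1.03498 →lo
  mid=-1.99797 |R|=0.99797 →hi
  mid=-2.01618 |R|=1.01631 →lo
  mid=-2.00707 |R|=1.00710 →lo
  mid=-2.00252 |R|=1.00252 →lo
  mid=-2.00024 |R|=1.00024 →lo
  ...
  [-2.00010,-1.99996] ⇒ x*=-2.0000
So |R|<1 on (-2.0000, 0).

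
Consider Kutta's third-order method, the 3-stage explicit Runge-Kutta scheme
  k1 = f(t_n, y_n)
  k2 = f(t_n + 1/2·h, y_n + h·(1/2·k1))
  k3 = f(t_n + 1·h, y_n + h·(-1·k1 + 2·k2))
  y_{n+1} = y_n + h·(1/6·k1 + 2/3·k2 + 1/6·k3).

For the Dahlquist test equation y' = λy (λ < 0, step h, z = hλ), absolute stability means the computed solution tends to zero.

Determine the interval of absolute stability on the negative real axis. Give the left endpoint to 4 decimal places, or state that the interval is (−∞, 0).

(-2.5127, 0).

On y'=λy, z=hλ:
  order 3, 3-stage ⇒ R(z)=1+z+z^2/2+z^3/6
  (e.g. R(-0.78)=0.44511, |R|=0.44511)

Need |R(x)|<1, x<0.
x=-0.78: |R|=0.4451
|R(-2.53)|=1.0286 |R(-2.48)|=0.9470 |R(-0.93)|=0.3684
Bisect:
  x_lo=-2.8305 |R|=1.6041  x_hi=-0.1452 |R|=0.8649
  mid=-1.48781 |R|=0.07008 →hi
  mid=-2.15914 |R|=0.50581 →hi
  mid=-2.49481 |R|=0.97075 →hi
  mid=-2.66264 |R|=1.26401 →lo
  mid=-2.57872 |R|=1.11182 →lo
  mid=-2.53677 |R|=1.03993 →lo
  mid=-2.51579 |R|=1.00501 →lo
  mid=-2.50530 |R|=0.98779 →hi
  mid=-2.51054 |R|=0.99638 →hi
  ...
  [-2.51284,-2.51267] ⇒ x*=-2.5127
Interval (-2.5127, 0).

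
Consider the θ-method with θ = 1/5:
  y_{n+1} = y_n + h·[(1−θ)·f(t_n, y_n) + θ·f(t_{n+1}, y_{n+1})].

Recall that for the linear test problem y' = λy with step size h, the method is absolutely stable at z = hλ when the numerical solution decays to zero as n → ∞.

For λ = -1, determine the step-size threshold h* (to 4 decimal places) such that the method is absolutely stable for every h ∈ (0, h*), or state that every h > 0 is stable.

With y'=λy (z=hλ):
  y_{n+1} = y_n + z·[4/5·y_n + 1/5·y_{n+1}] ⇒ (1 − 1/5z)y_{n+1} = (1 + 4/5z)y_n
  Hence R(z) = (1 + 4/5z)/(1 − 1/5z).

Solve |R(x)|<1 on ℝ⁻.
x=-1.25: |R|=0.0000
R=−1: 1+4/5x = −1+1/5x ⇒ -3/5x=2 ⇒ x=2/(-3/5)=-3.3333
Confirm numerically:
  x=-2.690: |R|=0.74902 <1
  x=-2.673: |R|=0.74182 <1
  x=-2.417: |R|=0.62936 <1
  x=-1.598: |R|=0.21097 <1
  x=-3.872: |R|=1.18215 >1
  x=-3.664: |R|=1.11450 >1
  x=-3.637: |R|=1.10548 >1
So |R|<1 on (-3.3333, 0).

(-3.3333,0); λ=-1 ⇒ h* = (10/3)/1 = 3.3333.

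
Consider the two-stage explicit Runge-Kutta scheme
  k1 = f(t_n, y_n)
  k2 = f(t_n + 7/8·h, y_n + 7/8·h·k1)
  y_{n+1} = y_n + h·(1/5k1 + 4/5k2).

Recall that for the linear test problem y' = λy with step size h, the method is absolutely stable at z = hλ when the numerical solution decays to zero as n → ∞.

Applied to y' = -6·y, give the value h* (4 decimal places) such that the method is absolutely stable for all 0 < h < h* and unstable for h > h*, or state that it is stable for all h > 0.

Set f=λy, z=hλ:
  k1=λy_n ⇒ h·k1=z·y_n;  k2=λ(1+7/8z)y_n ⇒ h·k2=z(1+7/8z)y_n
  y_{n+1}/y_n = 1 + 1/5z + 4/5z(1+7/8z) = 1 + z + 7/10z²
  ⇒ R(z) = 1 + z + 7/10z².

Solve |R(x)|<1 on ℝ⁻.
x=-1.37: |R|=0.9438
R=1: x+7/10x²=0 ⇒ x=−10/7=-1.4286; min R=1−1/(4·7/10)=0.6429>−1
Confirm numerically:
  x=-1.383: |R|=0.95588 <1
  x=-1.070: |R|=0.73143 <1
  x=-1.030: |R|=0.71263 <1
  x=-0.756: |R|=0.64408 <1
  x=-2.026: |R|=1.84727 >1
  x=-1.826: |R|=1.50799 >1
Interval (-1.4286, 0).

(-1.4286,0); λ=-6 ⇒ h* = (10/7)/6 = 0.2381.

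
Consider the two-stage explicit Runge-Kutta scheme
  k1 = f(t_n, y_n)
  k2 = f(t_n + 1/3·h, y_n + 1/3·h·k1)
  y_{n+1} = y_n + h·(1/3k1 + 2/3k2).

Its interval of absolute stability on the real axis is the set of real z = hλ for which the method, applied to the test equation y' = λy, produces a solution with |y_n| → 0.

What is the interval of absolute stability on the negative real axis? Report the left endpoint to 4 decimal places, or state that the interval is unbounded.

Set f=λy, z=hλ:
  k1=λy_n ⇒ h·k1=z·y_n;  k2=λ(1+1/3z)y_n ⇒ h·k2=z(1+1/3z)y_n
  y_{n+1}/y_n = 1 + 1/3z + 2/3z(1+1/3z) = 1 + z + 2/9z²
  ⇒ R(z) = 1 + z + 2/9z².

Boundary: |R(x)|=1, x<0.
x=-0.99: |R|=0.2278
R=1: x+2/9x²=0 ⇒ x=−9/2=-4.5000; min R=1−1/(4·2/9)=-0.1250>−1
Confirm numerically:
  x=-4.241: |R|=0.75591 <1
  x=-2.167: |R|=0.12347 <1
  x=-2.035: |R|=0.11473 <1
  x=-2.025: |R|=0.11375 <1
  x=-4.724: |R|=1.23515 >1
  x=-4.653: |R|=1.15820 >1
So |R|<1 on (-4.5000, 0).

z∈(-4.5000,0).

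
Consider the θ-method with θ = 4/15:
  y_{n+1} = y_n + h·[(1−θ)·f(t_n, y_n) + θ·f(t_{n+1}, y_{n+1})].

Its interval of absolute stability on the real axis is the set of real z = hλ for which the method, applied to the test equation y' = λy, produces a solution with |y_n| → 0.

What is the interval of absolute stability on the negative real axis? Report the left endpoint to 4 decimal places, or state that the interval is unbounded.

(-4.2857, 0).

Test eqn y'=λy, z=hλ:
  y_{n+1} = y_n + z·[11/15·y_n + 4/15·y_{n+1}] ⇒ (1 − 4/15z)y_{n+1} = (1 + 11/15z)y_n
  so R(z) = (1 + 11/15z)/(1 − 4/15z).

Find x<0 with |R(x)|<1.
x=-1.34: |R|=0.0128
R=−1: 1+11/15x = −1+4/15x ⇒ -7/15x=2 ⇒ x=2/(-7/15)=-4.2857
Confirm numerically:
  x=-3.667: |R|=0.85402 <1
  x=-3.527: |R|=0.81754 <1
  x=-1.815: |R|=0.22305 <1
  x=-4.774: |R|=1.10025 >1
  x=-4.513: |R|=1.04814 >1
  x=-4.319: |R|=1.00722 >1
Interval (-4.2857, 0).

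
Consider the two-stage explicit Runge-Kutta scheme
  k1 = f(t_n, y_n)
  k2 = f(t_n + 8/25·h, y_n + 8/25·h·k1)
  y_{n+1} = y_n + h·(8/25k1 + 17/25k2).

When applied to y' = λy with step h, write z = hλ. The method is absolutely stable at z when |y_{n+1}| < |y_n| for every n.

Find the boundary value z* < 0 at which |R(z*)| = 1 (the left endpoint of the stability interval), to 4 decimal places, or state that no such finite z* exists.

z* = -4.5956.

Test eqn y'=λy, z=hλ:
  k1=λy_n ⇒ h·k1=z·y_n;  k2=λ(1+8/25z)y_n ⇒ h·k2=z(1+8/25z)y_n
  y_{n+1}/y_n = 1 + 8/25z + 17/25z(1+8/25z) = 1 + z + 136/625z²
  ⇒ R(z) = 1 + z + 136/625z².

Find x<0 with |R(x)|<1.
x=-1.53: |R|=0.0206
R=1: x+136/625x²=0 ⇒ x=−625/136=-4.5956; min R=1−1/(4·136/625)=-0.1489>−1
Confirm numerically:
  x=-4.172: |R|=0.61546 <1
  x=-2.795: |R|=0.09510 <1
  x=-2.668: |R|=0.11907 <1
  x=-2.193: |R|=0.14651 <1
  x=-4.881: |R|=1.30314 >1
  x=-4.846: |R|=1.26406 >1
  x=-4.787: |R|=1.19938 >1
So |R|<1 on (-4.5956, 0).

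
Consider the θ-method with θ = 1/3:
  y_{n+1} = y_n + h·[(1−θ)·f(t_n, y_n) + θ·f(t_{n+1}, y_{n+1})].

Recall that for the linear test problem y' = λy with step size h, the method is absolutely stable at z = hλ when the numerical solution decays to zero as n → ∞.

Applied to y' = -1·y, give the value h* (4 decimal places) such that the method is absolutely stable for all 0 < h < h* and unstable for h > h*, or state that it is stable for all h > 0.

(-6.0000,0); λ=-1 ⇒ h* = (6)/1 = 6.0000.

Test eqn y'=λy, z=hλ:
  y_{n+1} = y_n + z·[2/3·y_n + 1/3·y_{n+1}] ⇒ (1 − 1/3z)y_{n+1} = (1 + 2/3z)y_n
  Hence R(z) = (1 + 2/3z)/(1 − 1/3z).

Boundary: |R(x)|=1, x<0.
x=-1.2: |R|=0.1429
R=−1: 1+2/3x = −1+1/3x ⇒ -1/3x=2 ⇒ x=2/(-1/3)=-6.0000
Confirm numerically:
  x=-4.867: |R|=0.85598 <1
  x=-4.806: |R|=0.84704 <1
  x=-3.522: |R|=0.62006 <1
  x=-6.506: |R|=1.05323 >1
  x=-6.353: |R|=1.03774 >1
So |R|<1 on (-6.0000, 0).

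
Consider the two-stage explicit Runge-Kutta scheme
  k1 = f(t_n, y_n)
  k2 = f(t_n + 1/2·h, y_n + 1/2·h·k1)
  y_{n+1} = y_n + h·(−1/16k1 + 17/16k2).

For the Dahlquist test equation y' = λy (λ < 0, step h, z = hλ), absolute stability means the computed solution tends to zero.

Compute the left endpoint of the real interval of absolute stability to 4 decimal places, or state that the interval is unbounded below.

z* = -1.8824.

On y'=λy, z=hλ:
  k1=λy_n ⇒ h·k1=z·y_n;  k2=λ(1+1/2z)y_n ⇒ h·k2=z(1+1/2z)y_n
  y_{n+1}/y_n = 1 − 1/16z + 17/16z(1+1/2z) = 1 + z + 17/32z²
  Hence R(z) = 1 + z + 17/32z².

Need |R(x)|<1, x<0.
x=-1: |R|=0.5312
R=1: x+17/32x²=0 ⇒ x=−32/17=-1.8824; min R=1−1/(4·17/32)=0.5294>−1
Confirm numerically:
  x=-1.663: |R|=0.80621 <1
  x=-1.330: |R|=0.60973 <1
  x=-1.311: |R|=0.60207 <1
  x=-1.017: |R|=0.53247 <1
  x=-2.453: |R|=1.74364 >1
  x=-2.322: |R|=1.54233 >1
Interval (-1.8824, 0).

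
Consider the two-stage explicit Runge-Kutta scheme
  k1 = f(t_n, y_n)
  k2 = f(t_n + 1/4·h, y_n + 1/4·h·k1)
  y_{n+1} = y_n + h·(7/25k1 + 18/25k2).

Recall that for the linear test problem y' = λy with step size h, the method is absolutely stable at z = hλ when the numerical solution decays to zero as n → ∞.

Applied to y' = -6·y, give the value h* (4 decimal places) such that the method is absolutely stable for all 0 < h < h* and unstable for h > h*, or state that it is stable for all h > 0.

(-5.5556,0); λ=-6 ⇒ h* = (50/9)/6 = 0.9259.

With y'=λy (z=hλ):
  k1=λy_n ⇒ h·k1=z·y_n;  k2=λ(1+1/4z)y_n ⇒ h·k2=z(1+1/4z)y_n
  y_{n+1}/y_n = 1 + 7/25z + 18/25z(1+1/4z) = 1 + z + 9/50z²
  ⇒ R(z) = 1 + z + 9/50z².

Solve |R(x)|<1 on ℝ⁻.
x=-1.52: |R|=0.1041
R=1: x+9/50x²=0 ⇒ x=−50/9=-5.5556; min R=1−1/(4·9/50)=-0.3889>−1
Confirm numerically:
  x=-4.802: |R|=0.34866 <1
  x=-4.625: |R|=0.22531 <1
  x=-2.911: |R|=0.38569 <1
  x=-5.907: |R|=1.37368 >1
  x=-5.794: |R|=1.24868 >1
Interval (-5.5556, 0).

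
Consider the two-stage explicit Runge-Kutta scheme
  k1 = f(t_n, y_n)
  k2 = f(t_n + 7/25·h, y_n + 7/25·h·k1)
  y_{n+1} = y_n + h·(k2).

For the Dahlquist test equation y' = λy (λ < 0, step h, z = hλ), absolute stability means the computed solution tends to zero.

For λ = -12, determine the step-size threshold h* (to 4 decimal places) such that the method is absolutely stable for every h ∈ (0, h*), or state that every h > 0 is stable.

Test eqn y'=λy, z=hλ:
  k1=λy_n ⇒ h·k1=z·y_n;  k2=λ(1+7/25z)y_n ⇒ h·k2=z(1+7/25z)y_n
  y_{n+1}/y_n = 1 + z(1+7/25z) = 1 + z + 7/25z²
  so R(z) = 1 + z + 7/25z².

Boundary: |R(x)|=1, x<0.
x=-1.01: |R|=0.2756
R=1: x+7/25x²=0 ⇒ x=−25/7=-3.5714; min R=1−1/(4·7/25)=0.1071>−1
Confirm numerically:
  x=-2.957: |R|=0.49128 <1
  x=-2.626: |R|=0.30485 <1
  x=-2.303: |R|=0.18207 <1
  x=-1.915: |R|=0.11182 <1
  x=-4.044: |R|=1.53510 >1
  x=-3.875: |R|=1.32938 >1
So |R|<1 on (-3.5714, 0).

(-3.5714,0); λ=-12 ⇒ h* = (25/7)/12 = 0.2976.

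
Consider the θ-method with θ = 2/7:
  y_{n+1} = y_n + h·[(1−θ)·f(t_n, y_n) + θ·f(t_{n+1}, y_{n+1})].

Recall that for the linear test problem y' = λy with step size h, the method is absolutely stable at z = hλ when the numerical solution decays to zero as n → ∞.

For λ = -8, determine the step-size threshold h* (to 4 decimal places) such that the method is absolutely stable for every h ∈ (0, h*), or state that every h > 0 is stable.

(-4.6667,0); λ=-8 ⇒ h* = (14/3)/8 = 0.5833.

On y'=λy, z=hλ:
  y_{n+1} = y_n + z·[5/7·y_n + 2/7·y_{n+1}] ⇒ (1 − 2/7z)y_{n+1} = (1 + 5/7z)y_n
  Hence R(z) = (1 + 5/7z)/(1 − 2/7z).

Solve |R(x)|<1 on ℝ⁻.
x=-1.44: |R|=0.0202
R=−1: 1+5/7x = −1+2/7x ⇒ -3/7x=2 ⇒ x=2/(-3/7)=-4.6667
Confirm numerically:
  x=-4.302: |R|=0.92989 <1
  x=-3.346: |R|=0.71063 <1
  x=-2.040: |R|=0.28881 <1
  x=-5.130: |R|=1.08053 >1
  x=-4.785: |R|=1.02142 >1
  x=-4.773: |R|=1.01928 >1
So |R|<1 on (-4.6667, 0).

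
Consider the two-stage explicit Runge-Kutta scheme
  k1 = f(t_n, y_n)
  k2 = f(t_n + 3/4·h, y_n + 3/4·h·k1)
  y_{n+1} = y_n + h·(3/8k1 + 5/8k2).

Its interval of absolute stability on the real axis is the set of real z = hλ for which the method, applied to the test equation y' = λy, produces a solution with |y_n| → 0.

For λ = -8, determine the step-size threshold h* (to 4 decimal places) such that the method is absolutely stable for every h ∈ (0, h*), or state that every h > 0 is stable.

(-2.1333,0); λ=-8 ⇒ h* = (32/15)/8 = 0.2667.

Test eqn y'=λy, z=hλ:
  k1=λy_n ⇒ h·k1=z·y_n;  k2=λ(1+3/4z)y_n ⇒ h·k2=z(1+3/4z)y_n
  y_{n+1}/y_n = 1 + 3/8z + 5/8z(1+3/4z) = 1 + z + 15/32z²
  ⇒ R(z) = 1 + z + 15/32z².

Solve |R(x)|<1 on ℝ⁻.
x=-0.68: |R|=0.5368
R=1: x+15/32x²=0 ⇒ x=−32/15=-2.1333; min R=1−1/(4·15/32)=0.4667>−1
Confirm numerically:
  x=-2.080: |R|=0.94800 <1
  x=-1.225: |R|=0.47842 <1
  x=-1.206: |R|=0.47577 <1
  x=-0.961: |R|=0.47190 <1
  x=-2.709: |R|=1.73101 >1
  x=-2.385: |R|=1.28136 >1
  x=-2.310: |R|=1.19130 >1
Interval (-2.1333, 0).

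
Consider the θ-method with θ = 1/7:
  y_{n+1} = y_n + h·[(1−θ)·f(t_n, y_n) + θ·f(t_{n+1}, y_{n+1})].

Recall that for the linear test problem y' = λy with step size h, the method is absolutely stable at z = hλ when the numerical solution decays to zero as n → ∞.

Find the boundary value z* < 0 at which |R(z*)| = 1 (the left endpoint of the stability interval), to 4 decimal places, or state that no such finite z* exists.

Set f=λy, z=hλ:
  y_{n+1} = y_n + z·[6/7·y_n + 1/7·y_{n+1}] ⇒ (1 − 1/7z)y_{n+1} = (1 + 6/7z)y_n
  so R(z) = (1 + 6/7z)/(1 − 1/7z).

Find x<0 with |R(x)|<1.
x=-1.34: |R|=0.1247
R=−1: 1+6/7x = −1+1/7x ⇒ -5/7x=2 ⇒ x=2/(-5/7)=-2.8000
Confirm numerically:
  x=-2.512: |R|=0.84861 <1
  x=-2.249: |R|=0.70213 <1
  x=-1.399: |R|=0.16597 <1
  x=-3.396: |R|=1.28665 >1
  x=-3.362: |R|=1.27118 >1
  x=-3.237: |R|=1.21344 >1
Interval (-2.8000, 0).

z* = -2.8000.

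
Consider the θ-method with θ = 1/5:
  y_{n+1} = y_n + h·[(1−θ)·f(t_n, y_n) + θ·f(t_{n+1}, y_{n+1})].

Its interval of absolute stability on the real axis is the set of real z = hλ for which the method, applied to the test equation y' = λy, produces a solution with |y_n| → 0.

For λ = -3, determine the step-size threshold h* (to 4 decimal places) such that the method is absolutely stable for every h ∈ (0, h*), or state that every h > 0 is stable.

(-3.3333,0); λ=-3 ⇒ h* = (10/3)/3 = 1.1111.

With y'=λy (z=hλ):
  y_{n+1} = y_n + z·[4/5·y_n + 1/5·y_{n+1}] ⇒ (1 − 1/5z)y_{n+1} = (1 + 4/5z)y_n
  so R(z) = (1 + 4/5z)/(1 − 1/5z).

Solve |R(x)|<1 on ℝ⁻.
x=-0.65: |R|=0.4248
R=−1: 1+4/5x = −1+1/5x ⇒ -3/5x=2 ⇒ x=2/(-3/5)=-3.3333
Confirm numerically:
  x=-3.223: |R|=0.95975 <1
  x=-1.952: |R|=0.40391 <1
  x=-1.518: |R|=0.16447 <1
  x=-1.395: |R|=0.09070 <1
  x=-3.674: |R|=1.11782 >1
  x=-3.592: |R|=1.09032 >1
  x=-3.578: |R|=1.08557 >1
So |R|<1 on (-3.3333, 0).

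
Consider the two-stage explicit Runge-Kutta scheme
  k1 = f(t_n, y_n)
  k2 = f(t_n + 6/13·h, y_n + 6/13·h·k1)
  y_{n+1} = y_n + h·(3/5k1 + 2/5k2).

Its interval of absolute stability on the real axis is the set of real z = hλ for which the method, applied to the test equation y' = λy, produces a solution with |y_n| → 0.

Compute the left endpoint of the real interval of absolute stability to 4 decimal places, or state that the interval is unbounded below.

With y'=λy (z=hλ):
  k1=λy_n ⇒ h·k1=z·y_n;  k2=λ(1+6/13z)y_n ⇒ h·k2=z(1+6/13z)y_n
  y_{n+1}/y_n = 1 + 3/5z + 2/5z(1+6/13z) = 1 + z + 12/65z²
  so R(z) = 1 + z + 12/65z².

Boundary: |R(x)|=1, x<0.
x=-1.23: |R|=0.0493
R=1: x+12/65x²=0 ⇒ x=−65/12=-5.4167; min R=1−1/(4·12/65)=-0.3542>−1
Confirm numerically:
  x=-4.444: |R|=0.20199 <1
  x=-3.728: |R|=0.16222 <1
  x=-3.694: |R|=0.17481 <1
  x=-5.910: |R|=1.53826 >1
  x=-5.676: |R|=1.27175 >1
  x=-5.487: |R|=1.07125 >1
So |R|<1 on (-5.4167, 0).

z* = -5.4167.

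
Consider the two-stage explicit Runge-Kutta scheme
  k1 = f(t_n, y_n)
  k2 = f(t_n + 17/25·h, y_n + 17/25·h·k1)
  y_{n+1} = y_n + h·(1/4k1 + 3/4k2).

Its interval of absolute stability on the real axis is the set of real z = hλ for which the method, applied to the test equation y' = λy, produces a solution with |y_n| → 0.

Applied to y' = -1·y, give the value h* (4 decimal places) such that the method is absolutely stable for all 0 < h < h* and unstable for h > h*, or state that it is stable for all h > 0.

(-1.9608,0); λ=-1 ⇒ h* = (100/51)/1 = 1.9608.

Set f=λy, z=hλ:
  k1=λy_n ⇒ h·k1=z·y_n;  k2=λ(1+17/25z)y_n ⇒ h·k2=z(1+17/25z)y_n
  y_{n+1}/y_n = 1 + 1/4z + 3/4z(1+17/25z) = 1 + z + 51/100z²
  R(z) = 1 + z + 51/100z².

Solve |R(x)|<1 on ℝ⁻.
x=-0.89: |R|=0.5140
R=1: x+51/100x²=0 ⇒ x=−100/51=-1.9608; min R=1−1/(4·51/100)=0.5098>−1
Confirm numerically:
  x=-1.305: |R|=0.56354 <1
  x=-1.303: |R|=0.56288 <1
  x=-0.936: |R|=0.51081 <1
  x=-0.818: |R|=0.52325 <1
  x=-2.234: |R|=1.31129 >1
  x=-2.146: |R|=1.20271 >1
  x=-1.993: |R|=1.03274 >1
So |R|<1 on (-1.9608, 0).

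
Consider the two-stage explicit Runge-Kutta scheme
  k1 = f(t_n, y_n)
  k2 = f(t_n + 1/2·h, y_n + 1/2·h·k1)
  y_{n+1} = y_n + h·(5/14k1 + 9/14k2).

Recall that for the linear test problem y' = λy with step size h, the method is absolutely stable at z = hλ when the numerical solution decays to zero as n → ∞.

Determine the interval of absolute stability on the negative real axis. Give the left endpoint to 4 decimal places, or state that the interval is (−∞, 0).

Test eqn y'=λy, z=hλ:
  k1=λy_n ⇒ h·k1=z·y_n;  k2=λ(1+1/2z)y_n ⇒ h·k2=z(1+1/2z)y_n
  y_{n+1}/y_n = 1 + 5/14z + 9/14z(1+1/2z) = 1 + z + 9/28z²
  R(z) = 1 + z + 9/28z².

Find x<0 with |R(x)|<1.
x=-1.66: |R|=0.2257
R=1: x+9/28x²=0 ⇒ x=−28/9=-3.1111; min R=1−1/(4·9/28)=0.2222>−1
Confirm numerically:
  x=-3.047: |R|=0.93721 <1
  x=-2.256: |R|=0.37992 <1
  x=-2.027: |R|=0.29366 <1
  x=-3.491: |R|=1.42628 >1
  x=-3.160: |R|=1.04966 >1
So |R|<1 on (-3.1111, 0).

z∈(-3.1111,0).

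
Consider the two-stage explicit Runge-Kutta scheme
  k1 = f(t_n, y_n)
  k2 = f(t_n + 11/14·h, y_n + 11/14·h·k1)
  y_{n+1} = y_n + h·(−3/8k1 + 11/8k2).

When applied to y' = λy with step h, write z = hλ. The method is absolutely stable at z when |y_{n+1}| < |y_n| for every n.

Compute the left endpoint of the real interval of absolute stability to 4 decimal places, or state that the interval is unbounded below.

With y'=λy (z=hλ):
  k1=λy_n ⇒ h·k1=z·y_n;  k2=λ(1+11/14z)y_n ⇒ h·k2=z(1+11/14z)y_n
  y_{n+1}/y_n = 1 − 3/8z + 11/8z(1+11/14z) = 1 + z + 121/112z²
  so R(z) = 1 + z + 121/112z².

Find x<0 with |R(x)|<1.
x=-0.43: |R|=0.7698
R=1: x+121/112x²=0 ⇒ x=−112/121=-0.9256; min R=1−1/(4·121/112)=0.7686>−1
Confirm numerically:
  x=-0.517: |R|=0.77177 <1
  x=-0.437: |R|=0.76931 <1
  x=-0.429: |R|=0.76983 <1
  x=-0.377: |R|=0.77655 <1
  x=-1.467: |R|=1.85802 >1
  x=-1.313: |R|=1.54950 >1
  x=-1.119: |R|=1.23378 >1
Interval (-0.9256, 0).

z* = -0.9256.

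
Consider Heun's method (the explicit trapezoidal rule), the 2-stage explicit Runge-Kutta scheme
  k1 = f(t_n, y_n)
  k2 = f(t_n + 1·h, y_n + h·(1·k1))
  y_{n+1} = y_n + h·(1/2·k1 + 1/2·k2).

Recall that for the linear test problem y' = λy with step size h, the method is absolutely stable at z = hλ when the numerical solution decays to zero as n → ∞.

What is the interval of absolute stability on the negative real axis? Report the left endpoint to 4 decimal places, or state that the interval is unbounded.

Test eqn y'=λy, z=hλ:
  order 2, 2-stage ⇒ R(z)=1+z+z^2/2
  (e.g. R(-0.33)=0.72445, |R|=0.72445)

Solve |R(x)|<1 on ℝ⁻.
x=-0.33: |R|=0.7245
|R(-1.47)|=0.6104 |R(-0.9)|=0.5050 |R(-0.65)|=0.5613
Bisect:
  x_lo=-2.6746 |R|=1.9022  x_hi=-0.1748 |R|=0.8405
  mid=-1.42470 |R|=0.59019 →hi
  mid=-2.04966 |R|=1.05090 →lo
  mid=-1.73718 |R|=0.77172 →hi
  mid=-1.89342 |R|=0.89910 →hi
  mid=-1.97154 |R|=0.97195 →hi
  mid=-2.01060 |R|=1.01066 →lo
  mid=-1.99107 |R|=0.99111 →hi
  ...
  [-2.00008,-1.99992] ⇒ x*=-2.0000
So |R|<1 on (-2.0000, 0).

z∈(-2.0000,0).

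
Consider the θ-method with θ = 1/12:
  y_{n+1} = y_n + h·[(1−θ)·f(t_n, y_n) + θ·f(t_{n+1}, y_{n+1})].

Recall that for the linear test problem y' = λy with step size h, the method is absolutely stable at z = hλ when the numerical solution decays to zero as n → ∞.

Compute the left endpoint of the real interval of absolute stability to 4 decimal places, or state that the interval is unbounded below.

With y'=λy (z=hλ):
  y_{n+1} = y_n + z·[11/12·y_n + 1/12·y_{n+1}] ⇒ (1 − 1/12z)y_{n+1} = (1 + 11/12z)y_n
  R(z) = (1 + 11/12z)/(1 − 1/12z).

Boundary: |R(x)|=1, x<0.
x=-0.53: |R|=0.4924
R=−1: 1+11/12x = −1+1/12x ⇒ -5/6x=2 ⇒ x=2/(-5/6)=-2.4000
Confirm numerically:
  x=-1.979: |R|=0.69883 <1
  x=-1.566: |R|=0.38523 <1
  x=-1.416: |R|=0.26655 <1
  x=-1.135: |R|=0.03692 <1
  x=-2.984: |R|=1.38975 >1
  x=-2.838: |R|=1.29519 >1
  x=-2.747: |R|=1.23530 >1
So |R|<1 on (-2.4000, 0).

left endpoint -2.4000.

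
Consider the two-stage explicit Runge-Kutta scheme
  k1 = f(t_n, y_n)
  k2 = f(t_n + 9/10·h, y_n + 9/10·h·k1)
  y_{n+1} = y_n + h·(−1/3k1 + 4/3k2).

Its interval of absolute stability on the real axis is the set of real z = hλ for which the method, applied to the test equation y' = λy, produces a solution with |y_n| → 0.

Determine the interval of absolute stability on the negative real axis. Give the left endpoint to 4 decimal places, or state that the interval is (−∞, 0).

On y'=λy, z=hλ:
  k1=λy_n ⇒ h·k1=z·y_n;  k2=λ(1+9/10z)y_n ⇒ h·k2=z(1+9/10z)y_n
  y_{n+1}/y_n = 1 − 1/3z + 4/3z(1+9/10z) = 1 + z + 6/5z²
  R(z) = 1 + z + 6/5z².

Find x<0 with |R(x)|<1.
x=-1.26: |R|=1.6451
R=1: x+6/5x²=0 ⇒ x=−5/6=-0.8333; min R=1−1/(4·6/5)=0.7917>−1
Confirm numerically:
  x=-0.667: |R|=0.86687 <1
  x=-0.652: |R|=0.85812 <1
  x=-0.342: |R|=0.79836 <1
  x=-1.384: |R|=1.91455 >1
  x=-1.374: |R|=1.89145 >1
  x=-1.183: |R|=1.49639 >1
Interval (-0.8333, 0).

z∈(-0.8333,0).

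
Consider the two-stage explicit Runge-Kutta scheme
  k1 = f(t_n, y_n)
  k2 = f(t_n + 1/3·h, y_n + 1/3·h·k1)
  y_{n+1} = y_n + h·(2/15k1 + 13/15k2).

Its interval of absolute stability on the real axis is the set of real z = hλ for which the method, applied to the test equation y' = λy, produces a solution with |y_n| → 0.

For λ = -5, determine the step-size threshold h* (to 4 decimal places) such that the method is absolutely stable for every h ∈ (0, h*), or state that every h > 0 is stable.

Test eqn y'=λy, z=hλ:
  k1=λy_n ⇒ h·k1=z·y_n;  k2=λ(1+1/3z)y_n ⇒ h·k2=z(1+1/3z)y_n
  y_{n+1}/y_n = 1 + 2/15z + 13/15z(1+1/3z) = 1 + z + 13/45z²
  ⇒ R(z) = 1 + z + 13/45z².

Find x<0 with |R(x)|<1.
x=-1.52: |R|=0.1474
R=1: x+13/45x²=0 ⇒ x=−45/13=-3.4615; min R=1−1/(4·13/45)=0.1346>−1
Confirm numerically:
  x=-2.257: |R|=0.21461 <1
  x=-1.853: |R|=0.13893 <1
  x=-1.842: |R|=0.13819 <1
  x=-3.907: |R|=1.50279 >1
  x=-3.827: |R|=1.40405 >1
  x=-3.616: |R|=1.16135 >1
So |R|<1 on (-3.4615, 0).

(-3.4615,0); λ=-5 ⇒ h* = (45/13)/5 = 0.6923.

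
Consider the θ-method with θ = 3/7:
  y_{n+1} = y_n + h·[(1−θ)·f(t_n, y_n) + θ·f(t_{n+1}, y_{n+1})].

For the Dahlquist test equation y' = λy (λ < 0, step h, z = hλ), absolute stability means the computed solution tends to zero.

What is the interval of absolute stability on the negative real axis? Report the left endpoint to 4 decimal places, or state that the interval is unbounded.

(-14.0000, 0).

Set f=λy, z=hλ:
  y_{n+1} = y_n + z·[4/7·y_n + 3/7·y_{n+1}] ⇒ (1 − 3/7z)y_{n+1} = (1 + 4/7z)y_n
  Hence R(z) = (1 + 4/7z)/(1 − 3/7z).

Boundary: |R(x)|=1, x<0.
x=-0.43: |R|=0.6369
R=−1: 1+4/7x = −1+3/7x ⇒ -1/7x=2 ⇒ x=2/(-1/7)=-14.0000
Confirm numerically:
  x=-12.685: |R|=0.97081 <1
  x=-11.055: |R|=0.92668 <1
  x=-10.299: |R|=0.90234 <1
  x=-6.918: |R|=0.74483 <1
  x=-14.405: |R|=1.00807 >1
  x=-14.320: |R|=1.00641 >1
Stable set (-14.0000, 0).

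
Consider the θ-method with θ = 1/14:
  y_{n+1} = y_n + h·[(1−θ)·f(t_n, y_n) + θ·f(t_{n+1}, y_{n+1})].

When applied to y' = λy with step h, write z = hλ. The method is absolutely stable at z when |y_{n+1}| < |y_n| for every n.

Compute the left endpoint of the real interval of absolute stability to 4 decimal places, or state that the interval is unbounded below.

With y'=λy (z=hλ):
  y_{n+1} = y_n + z·[13/14·y_n + 1/14·y_{n+1}] ⇒ (1 − 1/14z)y_{n+1} = (1 + 13/14z)y_n
  R(z) = (1 + 13/14z)/(1 − 1/14z).

Solve |R(x)|<1 on ℝ⁻.
x=-0.38: |R|=0.6300
R=−1: 1+13/14x = −1+1/14x ⇒ -6/7x=2 ⇒ x=2/(-6/7)=-2.3333
Confirm numerically:
  x=-2.237: |R|=0.92880 <1
  x=-1.499: |R|=0.35402 <1
  x=-1.134: |R|=0.04903 <1
  x=-2.715: |R|=1.27401 >1
  x=-2.651: |R|=1.22894 >1
So |R|<1 on (-2.3333, 0).

left endpoint -2.3333.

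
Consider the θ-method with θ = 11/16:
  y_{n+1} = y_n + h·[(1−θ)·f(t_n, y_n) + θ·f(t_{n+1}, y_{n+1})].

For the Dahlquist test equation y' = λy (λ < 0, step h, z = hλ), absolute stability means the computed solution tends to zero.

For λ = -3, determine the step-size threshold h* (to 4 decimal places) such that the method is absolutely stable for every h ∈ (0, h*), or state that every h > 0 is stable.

With y'=λy (z=hλ):
  y_{n+1} = y_n + z·[5/16·y_n + 11/16·y_{n+1}] ⇒ (1 − 11/16z)y_{n+1} = (1 + 5/16z)y_n
  Hence R(z) = (1 + 5/16z)/(1 − 11/16z).

Need |R(x)|<1, x<0.
x=-1.34: |R|=0.3025
x=-2: |R|=0.1579
x=-10: |R|=0.2698
x=-100: |R|=0.4337
θ=11/16≥1/2 ⇒ |1+5/16x|<|1−11/16x| ∀x<0 ⇒ unbounded interval.

interval (−∞, 0). Any h>0 works for λ=-3.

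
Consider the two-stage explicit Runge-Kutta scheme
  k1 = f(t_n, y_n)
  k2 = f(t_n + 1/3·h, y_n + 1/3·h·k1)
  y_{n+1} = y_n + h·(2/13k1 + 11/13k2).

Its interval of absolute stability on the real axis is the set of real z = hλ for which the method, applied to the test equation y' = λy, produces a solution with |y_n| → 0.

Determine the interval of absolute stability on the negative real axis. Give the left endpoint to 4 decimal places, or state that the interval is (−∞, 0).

Test eqn y'=λy, z=hλ:
  k1=λy_n ⇒ h·k1=z·y_n;  k2=λ(1+1/3z)y_n ⇒ h·k2=z(1+1/3z)y_n
  y_{n+1}/y_n = 1 + 2/13z + 11/13z(1+1/3z) = 1 + z + 11/39z²
  Hence R(z) = 1 + z + 11/39z².

Find x<0 with |R(x)|<1.
x=-1.08: |R|=0.2490
R=1: x+11/39x²=0 ⇒ x=−39/11=-3.5455; min R=1−1/(4·11/39)=0.1136>−1
Confirm numerically:
  x=-2.941: |R|=0.49860 <1
  x=-2.874: |R|=0.45571 <1
  x=-2.617: |R|=0.31468 <1
  x=-1.950: |R|=0.12250 <1
  x=-4.101: |R|=1.64260 >1
  x=-3.817: |R|=1.29234 >1
Interval (-3.5455, 0).

(-3.5455, 0).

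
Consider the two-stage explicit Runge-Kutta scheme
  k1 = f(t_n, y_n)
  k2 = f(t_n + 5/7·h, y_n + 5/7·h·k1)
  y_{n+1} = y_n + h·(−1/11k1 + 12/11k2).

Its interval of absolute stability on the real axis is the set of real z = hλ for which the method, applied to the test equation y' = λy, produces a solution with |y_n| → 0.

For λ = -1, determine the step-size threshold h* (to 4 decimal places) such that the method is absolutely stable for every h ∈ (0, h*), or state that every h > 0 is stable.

(-1.2833,0); λ=-1 ⇒ h* = (77/60)/1 = 1.2833.

Set f=λy, z=hλ:
  k1=λy_n ⇒ h·k1=z·y_n;  k2=λ(1+5/7z)y_n ⇒ h·k2=z(1+5/7z)y_n
  y_{n+1}/y_n = 1 − 1/11z + 12/11z(1+5/7z) = 1 + z + 60/77z²
  Hence R(z) = 1 + z + 60/77z².

Need |R(x)|<1, x<0.
x=-0.77: |R|=0.6920
R=1: x+60/77x²=0 ⇒ x=−77/60=-1.2833; min R=1−1/(4·60/77)=0.6792>−1
Confirm numerically:
  x=-1.185: |R|=0.90920 <1
  x=-1.046: |R|=0.80656 <1
  x=-0.707: |R|=0.68249 <1
  x=-1.423: |R|=1.15487 >1
  x=-1.411: |R|=1.14037 >1
Stable set (-1.2833, 0).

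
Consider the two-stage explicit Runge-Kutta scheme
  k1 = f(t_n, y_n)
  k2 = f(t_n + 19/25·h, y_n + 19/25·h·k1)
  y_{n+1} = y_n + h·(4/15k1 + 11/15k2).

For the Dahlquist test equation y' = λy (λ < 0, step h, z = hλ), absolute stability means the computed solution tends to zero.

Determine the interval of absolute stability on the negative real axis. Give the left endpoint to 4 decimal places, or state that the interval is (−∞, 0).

z∈(-1.7943,0).

Set f=λy, z=hλ:
  k1=λy_n ⇒ h·k1=z·y_n;  k2=λ(1+19/25z)y_n ⇒ h·k2=z(1+19/25z)y_n
  y_{n+1}/y_n = 1 + 4/15z + 11/15z(1+19/25z) = 1 + z + 209/375z²
  so R(z) = 1 + z + 209/375z².

Boundary: |R(x)|=1, x<0.
x=-0.33: |R|=0.7307
R=1: x+209/375x²=0 ⇒ x=−375/209=-1.7943; min R=1−1/(4·209/375)=0.5514>−1
Confirm numerically:
  x=-1.256: |R|=0.62321 <1
  x=-1.116: |R|=0.57813 <1
  x=-0.949: |R|=0.55293 <1
  x=-0.791: |R|=0.55771 <1
  x=-2.215: |R|=1.51940 >1
  x=-1.990: |R|=1.21710 >1
Interval (-1.7943, 0).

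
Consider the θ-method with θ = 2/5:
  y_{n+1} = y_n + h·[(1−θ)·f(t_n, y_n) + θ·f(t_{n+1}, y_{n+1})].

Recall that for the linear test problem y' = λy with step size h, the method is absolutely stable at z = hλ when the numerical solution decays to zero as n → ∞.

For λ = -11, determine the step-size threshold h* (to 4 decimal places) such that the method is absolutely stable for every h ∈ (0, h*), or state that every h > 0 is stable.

Test eqn y'=λy, z=hλ:
  y_{n+1} = y_n + z·[3/5·y_n + 2/5·y_{n+1}] ⇒ (1 − 2/5z)y_{n+1} = (1 + 3/5z)y_n
  ⇒ R(z) = (1 + 3/5z)/(1 − 2/5z).

Need |R(x)|<1, x<0.
x=-1.73: |R|=0.0225
R=−1: 1+3/5x = −1+2/5x ⇒ -1/5x=2 ⇒ x=2/(-1/5)=-10.0000
Confirm numerically:
  x=-8.192: |R|=0.91545 <1
  x=-5.805: |R|=0.74744 <1
  x=-4.354: |R|=0.58812 <1
  x=-10.353: |R|=1.01373 >1
  x=-10.245: |R|=1.00961 >1
Stable set (-10.0000, 0).

(-10.0000,0); λ=-11 ⇒ h* = (10)/11 = 0.9091.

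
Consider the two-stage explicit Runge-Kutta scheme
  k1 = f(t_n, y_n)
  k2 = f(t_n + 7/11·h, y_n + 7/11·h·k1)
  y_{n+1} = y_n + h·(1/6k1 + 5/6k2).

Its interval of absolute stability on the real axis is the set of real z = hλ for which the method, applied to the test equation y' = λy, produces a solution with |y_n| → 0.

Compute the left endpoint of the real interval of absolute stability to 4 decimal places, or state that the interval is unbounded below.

z* = -1.8857.

Test eqn y'=λy, z=hλ:
  k1=λy_n ⇒ h·k1=z·y_n;  k2=λ(1+7/11z)y_n ⇒ h·k2=z(1+7/11z)y_n
  y_{n+1}/y_n = 1 + 1/6z + 5/6z(1+7/11z) = 1 + z + 35/66z²
  so R(z) = 1 + z + 35/66z².

Boundary: |R(x)|=1, x<0.
x=-1.39: |R|=0.6346
R=1: x+35/66x²=0 ⇒ x=−66/35=-1.8857; min R=1−1/(4·35/66)=0.5286>−1
Confirm numerically:
  x=-1.739: |R|=0.86470 <1
  x=-0.946: |R|=0.52858 <1
  x=-0.910: |R|=0.52914 <1
  x=-0.788: |R|=0.54129 <1
  x=-2.263: |R|=1.45277 >1
  x=-2.128: |R|=1.27342 >1
Stable set (-1.8857, 0).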